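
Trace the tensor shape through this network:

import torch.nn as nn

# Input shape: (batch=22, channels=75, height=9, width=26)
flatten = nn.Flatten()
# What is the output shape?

Input shape: (22, 75, 9, 26)
Output shape: (22, 17550)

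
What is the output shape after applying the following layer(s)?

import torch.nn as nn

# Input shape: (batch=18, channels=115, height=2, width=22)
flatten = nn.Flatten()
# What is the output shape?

Input shape: (18, 115, 2, 22)
Output shape: (18, 5060)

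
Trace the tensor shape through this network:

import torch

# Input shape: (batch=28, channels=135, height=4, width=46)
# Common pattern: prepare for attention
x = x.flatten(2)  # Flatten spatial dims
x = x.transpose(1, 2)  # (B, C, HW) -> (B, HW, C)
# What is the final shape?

Input shape: (28, 135, 4, 46)
  -> after flatten(2): (28, 135, 184)
Output shape: (28, 184, 135)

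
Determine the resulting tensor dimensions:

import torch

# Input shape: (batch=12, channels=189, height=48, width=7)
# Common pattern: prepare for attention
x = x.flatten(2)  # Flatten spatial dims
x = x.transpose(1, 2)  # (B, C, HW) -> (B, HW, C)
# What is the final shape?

Input shape: (12, 189, 48, 7)
  -> after flatten(2): (12, 189, 336)
Output shape: (12, 336, 189)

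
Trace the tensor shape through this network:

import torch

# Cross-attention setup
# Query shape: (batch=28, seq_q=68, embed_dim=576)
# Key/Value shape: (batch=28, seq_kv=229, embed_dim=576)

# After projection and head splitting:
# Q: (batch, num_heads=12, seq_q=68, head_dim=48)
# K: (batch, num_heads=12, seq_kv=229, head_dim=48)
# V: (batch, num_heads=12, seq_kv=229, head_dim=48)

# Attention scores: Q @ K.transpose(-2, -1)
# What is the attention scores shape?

Input shape: (28, 68, 576)
Output shape: (28, 12, 68, 229)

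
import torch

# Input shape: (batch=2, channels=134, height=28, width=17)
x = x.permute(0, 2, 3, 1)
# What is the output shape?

Input shape: (2, 134, 28, 17)
Output shape: (2, 28, 17, 134)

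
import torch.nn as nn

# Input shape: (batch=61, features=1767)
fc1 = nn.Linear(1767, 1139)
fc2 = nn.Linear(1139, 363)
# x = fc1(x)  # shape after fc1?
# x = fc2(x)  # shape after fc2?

Input shape: (61, 1767)
  -> after fc1: (61, 1139)
Output shape: (61, 363)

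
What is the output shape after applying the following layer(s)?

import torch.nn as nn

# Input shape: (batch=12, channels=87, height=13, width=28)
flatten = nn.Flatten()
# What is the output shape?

Input shape: (12, 87, 13, 28)
Output shape: (12, 31668)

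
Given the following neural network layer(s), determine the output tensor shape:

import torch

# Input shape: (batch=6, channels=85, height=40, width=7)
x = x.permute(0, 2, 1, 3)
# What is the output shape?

Input shape: (6, 85, 40, 7)
Output shape: (6, 40, 85, 7)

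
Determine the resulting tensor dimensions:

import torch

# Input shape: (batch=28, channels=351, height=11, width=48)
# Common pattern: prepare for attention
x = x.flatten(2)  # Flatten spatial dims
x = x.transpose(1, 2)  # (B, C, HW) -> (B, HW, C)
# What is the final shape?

Input shape: (28, 351, 11, 48)
  -> after flatten(2): (28, 351, 528)
Output shape: (28, 528, 351)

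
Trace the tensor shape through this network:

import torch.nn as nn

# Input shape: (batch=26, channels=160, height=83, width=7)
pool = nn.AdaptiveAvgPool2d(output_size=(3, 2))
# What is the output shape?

Input shape: (26, 160, 83, 7)
Output shape: (26, 160, 3, 2)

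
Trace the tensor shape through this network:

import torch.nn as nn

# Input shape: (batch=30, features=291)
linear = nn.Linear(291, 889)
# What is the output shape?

Input shape: (30, 291)
Output shape: (30, 889)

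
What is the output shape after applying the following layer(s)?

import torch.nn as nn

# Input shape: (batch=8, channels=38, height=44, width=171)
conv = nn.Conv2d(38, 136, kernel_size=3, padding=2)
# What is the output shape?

Input shape: (8, 38, 44, 171)
Output shape: (8, 136, 46, 173)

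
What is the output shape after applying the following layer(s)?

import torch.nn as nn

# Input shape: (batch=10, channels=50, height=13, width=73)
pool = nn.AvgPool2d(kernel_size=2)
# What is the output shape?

Input shape: (10, 50, 13, 73)
Output shape: (10, 50, 6, 36)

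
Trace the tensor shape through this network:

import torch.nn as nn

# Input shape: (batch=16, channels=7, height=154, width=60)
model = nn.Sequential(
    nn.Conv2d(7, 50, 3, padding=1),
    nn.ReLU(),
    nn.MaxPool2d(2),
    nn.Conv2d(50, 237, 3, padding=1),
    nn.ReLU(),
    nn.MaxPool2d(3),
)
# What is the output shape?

Input shape: (16, 7, 154, 60)
  -> after first Conv2d: (16, 50, 154, 60)
  -> after first MaxPool2d: (16, 50, 77, 30)
  -> after second Conv2d: (16, 237, 77, 30)
Output shape: (16, 237, 25, 10)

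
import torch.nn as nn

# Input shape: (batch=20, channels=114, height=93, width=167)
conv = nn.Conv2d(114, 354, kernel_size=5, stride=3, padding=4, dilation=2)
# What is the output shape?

Input shape: (20, 114, 93, 167)
Output shape: (20, 354, 31, 56)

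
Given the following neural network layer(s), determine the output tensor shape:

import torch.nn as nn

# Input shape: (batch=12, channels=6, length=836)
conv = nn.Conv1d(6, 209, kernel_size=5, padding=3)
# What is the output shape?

Input shape: (12, 6, 836)
Output shape: (12, 209, 838)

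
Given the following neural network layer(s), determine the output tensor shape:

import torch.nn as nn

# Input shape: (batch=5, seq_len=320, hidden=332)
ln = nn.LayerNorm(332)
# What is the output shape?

Input shape: (5, 320, 332)
Output shape: (5, 320, 332)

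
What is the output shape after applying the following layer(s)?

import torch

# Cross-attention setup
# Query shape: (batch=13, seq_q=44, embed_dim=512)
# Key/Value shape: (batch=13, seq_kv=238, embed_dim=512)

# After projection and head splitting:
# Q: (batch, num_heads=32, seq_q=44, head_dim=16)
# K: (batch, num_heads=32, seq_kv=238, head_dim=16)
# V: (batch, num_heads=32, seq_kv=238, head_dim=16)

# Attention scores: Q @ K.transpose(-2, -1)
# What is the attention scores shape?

Input shape: (13, 44, 512)
Output shape: (13, 32, 44, 238)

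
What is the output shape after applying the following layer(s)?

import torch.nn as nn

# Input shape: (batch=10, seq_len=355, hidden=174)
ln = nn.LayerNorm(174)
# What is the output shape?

Input shape: (10, 355, 174)
Output shape: (10, 355, 174)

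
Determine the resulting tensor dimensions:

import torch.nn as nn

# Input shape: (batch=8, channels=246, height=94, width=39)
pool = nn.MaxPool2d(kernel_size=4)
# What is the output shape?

Input shape: (8, 246, 94, 39)
Output shape: (8, 246, 23, 9)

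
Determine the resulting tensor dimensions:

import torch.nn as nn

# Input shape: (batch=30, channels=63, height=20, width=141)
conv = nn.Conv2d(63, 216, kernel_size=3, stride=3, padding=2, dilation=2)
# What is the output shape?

Input shape: (30, 63, 20, 141)
Output shape: (30, 216, 7, 47)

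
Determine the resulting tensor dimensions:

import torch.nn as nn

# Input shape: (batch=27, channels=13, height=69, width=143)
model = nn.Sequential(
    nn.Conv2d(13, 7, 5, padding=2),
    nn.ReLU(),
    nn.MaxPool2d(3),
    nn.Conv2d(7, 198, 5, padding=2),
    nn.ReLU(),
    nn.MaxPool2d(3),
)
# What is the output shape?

Input shape: (27, 13, 69, 143)
  -> after first Conv2d: (27, 7, 69, 143)
  -> after first MaxPool2d: (27, 7, 23, 47)
  -> after second Conv2d: (27, 198, 23, 47)
Output shape: (27, 198, 7, 15)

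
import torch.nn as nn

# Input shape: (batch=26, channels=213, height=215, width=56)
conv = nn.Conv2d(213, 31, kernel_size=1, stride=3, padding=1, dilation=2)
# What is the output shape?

Input shape: (26, 213, 215, 56)
Output shape: (26, 31, 73, 20)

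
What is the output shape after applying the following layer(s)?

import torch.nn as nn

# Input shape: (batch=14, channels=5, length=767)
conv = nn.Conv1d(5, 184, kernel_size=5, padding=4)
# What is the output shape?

Input shape: (14, 5, 767)
Output shape: (14, 184, 771)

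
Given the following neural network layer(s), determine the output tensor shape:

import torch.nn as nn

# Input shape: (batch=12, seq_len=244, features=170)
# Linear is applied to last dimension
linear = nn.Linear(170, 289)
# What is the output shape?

Input shape: (12, 244, 170)
Output shape: (12, 244, 289)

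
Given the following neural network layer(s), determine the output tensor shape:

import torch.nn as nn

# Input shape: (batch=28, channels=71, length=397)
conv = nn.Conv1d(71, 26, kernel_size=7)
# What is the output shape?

Input shape: (28, 71, 397)
Output shape: (28, 26, 391)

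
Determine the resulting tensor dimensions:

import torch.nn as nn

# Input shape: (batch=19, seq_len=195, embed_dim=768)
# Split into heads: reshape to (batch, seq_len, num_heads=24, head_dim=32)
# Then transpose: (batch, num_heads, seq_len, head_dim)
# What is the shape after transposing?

Input shape: (19, 195, 768)
  -> after reshape: (19, 195, 24, 32)
Output shape: (19, 24, 195, 32)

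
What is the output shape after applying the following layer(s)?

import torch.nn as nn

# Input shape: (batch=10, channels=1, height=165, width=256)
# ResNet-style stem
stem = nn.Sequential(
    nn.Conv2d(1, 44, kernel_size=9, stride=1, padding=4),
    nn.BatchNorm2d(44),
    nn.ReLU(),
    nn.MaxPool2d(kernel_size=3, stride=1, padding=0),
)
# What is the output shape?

Input shape: (10, 1, 165, 256)
  -> after Conv2d 9x9 stride=1: (10, 44, 165, 256)
Output shape: (10, 44, 163, 254)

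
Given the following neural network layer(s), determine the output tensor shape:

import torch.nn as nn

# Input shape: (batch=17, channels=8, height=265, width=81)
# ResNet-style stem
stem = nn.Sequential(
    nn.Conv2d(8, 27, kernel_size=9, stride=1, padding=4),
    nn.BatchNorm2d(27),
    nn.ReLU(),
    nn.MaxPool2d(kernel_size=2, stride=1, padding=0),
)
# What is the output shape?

Input shape: (17, 8, 265, 81)
  -> after Conv2d 9x9 stride=1: (17, 27, 265, 81)
Output shape: (17, 27, 264, 80)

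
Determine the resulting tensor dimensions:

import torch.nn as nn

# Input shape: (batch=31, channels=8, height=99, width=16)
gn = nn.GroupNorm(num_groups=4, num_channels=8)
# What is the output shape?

Input shape: (31, 8, 99, 16)
Output shape: (31, 8, 99, 16)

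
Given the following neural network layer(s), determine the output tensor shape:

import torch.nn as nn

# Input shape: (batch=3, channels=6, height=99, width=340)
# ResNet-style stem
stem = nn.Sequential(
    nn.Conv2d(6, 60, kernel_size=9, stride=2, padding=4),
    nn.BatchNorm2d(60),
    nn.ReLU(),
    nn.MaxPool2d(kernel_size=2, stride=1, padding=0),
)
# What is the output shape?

Input shape: (3, 6, 99, 340)
  -> after Conv2d 9x9 stride=2: (3, 60, 50, 170)
Output shape: (3, 60, 49, 169)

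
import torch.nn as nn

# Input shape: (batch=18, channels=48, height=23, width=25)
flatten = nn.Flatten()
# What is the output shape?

Input shape: (18, 48, 23, 25)
Output shape: (18, 27600)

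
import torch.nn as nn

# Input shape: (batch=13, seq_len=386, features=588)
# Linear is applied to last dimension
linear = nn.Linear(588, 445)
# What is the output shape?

Input shape: (13, 386, 588)
Output shape: (13, 386, 445)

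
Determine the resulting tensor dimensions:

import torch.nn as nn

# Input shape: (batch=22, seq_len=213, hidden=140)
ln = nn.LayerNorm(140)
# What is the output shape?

Input shape: (22, 213, 140)
Output shape: (22, 213, 140)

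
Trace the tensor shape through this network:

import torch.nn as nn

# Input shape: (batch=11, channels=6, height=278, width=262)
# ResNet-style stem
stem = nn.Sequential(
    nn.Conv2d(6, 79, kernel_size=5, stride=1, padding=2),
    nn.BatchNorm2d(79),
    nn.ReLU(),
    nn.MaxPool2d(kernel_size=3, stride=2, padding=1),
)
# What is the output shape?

Input shape: (11, 6, 278, 262)
  -> after Conv2d 5x5 stride=1: (11, 79, 278, 262)
Output shape: (11, 79, 139, 131)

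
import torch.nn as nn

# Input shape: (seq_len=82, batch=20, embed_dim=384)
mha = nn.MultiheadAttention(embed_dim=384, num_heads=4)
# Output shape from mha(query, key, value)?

Input shape: (82, 20, 384)
Output shape: (82, 20, 384)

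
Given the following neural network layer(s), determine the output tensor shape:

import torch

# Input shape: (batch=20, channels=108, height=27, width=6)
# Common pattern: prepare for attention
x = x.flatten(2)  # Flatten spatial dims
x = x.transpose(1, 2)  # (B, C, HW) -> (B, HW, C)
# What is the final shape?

Input shape: (20, 108, 27, 6)
  -> after flatten(2): (20, 108, 162)
Output shape: (20, 162, 108)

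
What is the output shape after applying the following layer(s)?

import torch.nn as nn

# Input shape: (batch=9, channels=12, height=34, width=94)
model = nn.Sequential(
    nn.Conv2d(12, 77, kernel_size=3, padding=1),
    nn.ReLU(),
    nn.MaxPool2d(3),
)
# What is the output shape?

Input shape: (9, 12, 34, 94)
  -> after Conv2d: (9, 77, 34, 94)
  -> after ReLU: (9, 77, 34, 94)
Output shape: (9, 77, 11, 31)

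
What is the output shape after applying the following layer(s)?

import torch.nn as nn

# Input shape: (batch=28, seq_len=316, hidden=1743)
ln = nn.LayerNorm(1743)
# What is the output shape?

Input shape: (28, 316, 1743)
Output shape: (28, 316, 1743)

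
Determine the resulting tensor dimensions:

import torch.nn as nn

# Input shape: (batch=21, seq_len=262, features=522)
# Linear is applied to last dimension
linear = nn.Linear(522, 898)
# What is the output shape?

Input shape: (21, 262, 522)
Output shape: (21, 262, 898)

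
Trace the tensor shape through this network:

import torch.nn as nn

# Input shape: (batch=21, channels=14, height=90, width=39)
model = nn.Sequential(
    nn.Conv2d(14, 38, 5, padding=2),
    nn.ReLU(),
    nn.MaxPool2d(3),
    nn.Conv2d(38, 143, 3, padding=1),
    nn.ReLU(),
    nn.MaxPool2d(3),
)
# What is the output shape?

Input shape: (21, 14, 90, 39)
  -> after first Conv2d: (21, 38, 90, 39)
  -> after first MaxPool2d: (21, 38, 30, 13)
  -> after second Conv2d: (21, 143, 30, 13)
Output shape: (21, 143, 10, 4)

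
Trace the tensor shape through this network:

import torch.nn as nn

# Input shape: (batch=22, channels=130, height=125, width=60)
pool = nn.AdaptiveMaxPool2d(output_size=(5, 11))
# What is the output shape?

Input shape: (22, 130, 125, 60)
Output shape: (22, 130, 5, 11)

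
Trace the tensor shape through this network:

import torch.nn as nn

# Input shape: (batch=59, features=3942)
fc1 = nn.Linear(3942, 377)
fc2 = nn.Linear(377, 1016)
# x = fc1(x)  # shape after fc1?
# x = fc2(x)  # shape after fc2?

Input shape: (59, 3942)
  -> after fc1: (59, 377)
Output shape: (59, 1016)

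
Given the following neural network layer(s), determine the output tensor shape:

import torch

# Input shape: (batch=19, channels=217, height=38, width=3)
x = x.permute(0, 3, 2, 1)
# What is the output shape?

Input shape: (19, 217, 38, 3)
Output shape: (19, 3, 38, 217)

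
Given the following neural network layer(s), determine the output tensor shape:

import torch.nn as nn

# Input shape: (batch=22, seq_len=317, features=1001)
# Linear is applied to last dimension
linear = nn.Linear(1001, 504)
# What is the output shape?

Input shape: (22, 317, 1001)
Output shape: (22, 317, 504)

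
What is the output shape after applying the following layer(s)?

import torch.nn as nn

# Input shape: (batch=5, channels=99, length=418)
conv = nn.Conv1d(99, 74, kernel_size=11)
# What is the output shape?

Input shape: (5, 99, 418)
Output shape: (5, 74, 408)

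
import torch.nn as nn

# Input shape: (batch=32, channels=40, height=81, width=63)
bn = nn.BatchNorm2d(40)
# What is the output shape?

Input shape: (32, 40, 81, 63)
Output shape: (32, 40, 81, 63)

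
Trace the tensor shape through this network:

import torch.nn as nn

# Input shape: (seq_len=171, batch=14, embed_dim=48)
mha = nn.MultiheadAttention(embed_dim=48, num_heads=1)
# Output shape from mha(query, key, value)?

Input shape: (171, 14, 48)
Output shape: (171, 14, 48)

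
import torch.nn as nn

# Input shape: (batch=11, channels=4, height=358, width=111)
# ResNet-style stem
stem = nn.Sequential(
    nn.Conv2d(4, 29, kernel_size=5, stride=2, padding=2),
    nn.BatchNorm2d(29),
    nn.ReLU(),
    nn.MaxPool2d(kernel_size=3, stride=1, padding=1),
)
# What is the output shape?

Input shape: (11, 4, 358, 111)
  -> after Conv2d 5x5 stride=2: (11, 29, 179, 56)
Output shape: (11, 29, 179, 56)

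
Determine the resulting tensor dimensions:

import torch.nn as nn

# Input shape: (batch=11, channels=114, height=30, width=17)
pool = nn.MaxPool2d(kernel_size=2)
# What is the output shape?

Input shape: (11, 114, 30, 17)
Output shape: (11, 114, 15, 8)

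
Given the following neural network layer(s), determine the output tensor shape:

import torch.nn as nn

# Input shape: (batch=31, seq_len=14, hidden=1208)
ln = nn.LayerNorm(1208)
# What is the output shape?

Input shape: (31, 14, 1208)
Output shape: (31, 14, 1208)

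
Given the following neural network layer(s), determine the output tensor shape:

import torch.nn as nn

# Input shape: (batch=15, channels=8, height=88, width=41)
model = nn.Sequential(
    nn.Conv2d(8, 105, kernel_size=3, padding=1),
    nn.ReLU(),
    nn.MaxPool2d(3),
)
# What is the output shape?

Input shape: (15, 8, 88, 41)
  -> after Conv2d: (15, 105, 88, 41)
  -> after ReLU: (15, 105, 88, 41)
Output shape: (15, 105, 29, 13)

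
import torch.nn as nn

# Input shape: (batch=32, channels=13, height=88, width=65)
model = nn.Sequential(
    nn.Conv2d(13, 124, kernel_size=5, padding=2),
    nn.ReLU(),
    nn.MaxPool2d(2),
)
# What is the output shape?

Input shape: (32, 13, 88, 65)
  -> after Conv2d: (32, 124, 88, 65)
  -> after ReLU: (32, 124, 88, 65)
Output shape: (32, 124, 44, 32)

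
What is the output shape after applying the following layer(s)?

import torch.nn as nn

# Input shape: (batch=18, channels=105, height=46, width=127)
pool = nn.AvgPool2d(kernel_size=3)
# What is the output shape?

Input shape: (18, 105, 46, 127)
Output shape: (18, 105, 15, 42)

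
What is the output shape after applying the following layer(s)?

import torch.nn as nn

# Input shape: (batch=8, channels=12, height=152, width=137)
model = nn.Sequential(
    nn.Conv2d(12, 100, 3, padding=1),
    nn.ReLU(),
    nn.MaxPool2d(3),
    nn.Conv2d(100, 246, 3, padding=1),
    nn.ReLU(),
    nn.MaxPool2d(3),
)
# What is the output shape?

Input shape: (8, 12, 152, 137)
  -> after first Conv2d: (8, 100, 152, 137)
  -> after first MaxPool2d: (8, 100, 50, 45)
  -> after second Conv2d: (8, 246, 50, 45)
Output shape: (8, 246, 16, 15)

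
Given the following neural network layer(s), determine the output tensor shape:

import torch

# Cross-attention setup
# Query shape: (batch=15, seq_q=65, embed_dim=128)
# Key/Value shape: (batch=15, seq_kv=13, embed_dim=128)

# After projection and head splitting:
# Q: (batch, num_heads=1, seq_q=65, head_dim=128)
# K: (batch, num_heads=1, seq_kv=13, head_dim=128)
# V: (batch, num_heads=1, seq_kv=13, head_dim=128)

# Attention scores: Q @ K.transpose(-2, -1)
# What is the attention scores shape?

Input shape: (15, 65, 128)
Output shape: (15, 1, 65, 13)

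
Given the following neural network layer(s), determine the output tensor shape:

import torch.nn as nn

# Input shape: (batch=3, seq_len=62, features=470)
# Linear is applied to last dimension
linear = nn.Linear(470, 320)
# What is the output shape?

Input shape: (3, 62, 470)
Output shape: (3, 62, 320)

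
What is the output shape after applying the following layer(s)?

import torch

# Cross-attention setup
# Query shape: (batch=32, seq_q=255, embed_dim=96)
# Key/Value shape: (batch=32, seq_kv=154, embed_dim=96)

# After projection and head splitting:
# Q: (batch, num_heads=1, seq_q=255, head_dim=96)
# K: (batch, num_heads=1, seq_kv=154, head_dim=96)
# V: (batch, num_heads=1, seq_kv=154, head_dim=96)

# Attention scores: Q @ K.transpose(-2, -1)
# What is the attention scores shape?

Input shape: (32, 255, 96)
Output shape: (32, 1, 255, 154)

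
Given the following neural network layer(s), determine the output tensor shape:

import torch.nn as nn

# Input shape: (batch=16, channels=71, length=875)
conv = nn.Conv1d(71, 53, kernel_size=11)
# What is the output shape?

Input shape: (16, 71, 875)
Output shape: (16, 53, 865)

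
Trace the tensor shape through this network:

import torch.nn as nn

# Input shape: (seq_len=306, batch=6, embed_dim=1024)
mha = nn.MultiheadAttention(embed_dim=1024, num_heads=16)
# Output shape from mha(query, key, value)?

Input shape: (306, 6, 1024)
Output shape: (306, 6, 1024)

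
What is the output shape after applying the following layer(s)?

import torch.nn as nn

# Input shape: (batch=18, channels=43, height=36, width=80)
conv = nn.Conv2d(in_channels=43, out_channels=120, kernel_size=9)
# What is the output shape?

Input shape: (18, 43, 36, 80)
Output shape: (18, 120, 28, 72)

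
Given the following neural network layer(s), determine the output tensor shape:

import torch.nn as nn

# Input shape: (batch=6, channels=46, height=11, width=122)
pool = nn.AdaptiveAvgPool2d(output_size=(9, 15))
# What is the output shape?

Input shape: (6, 46, 11, 122)
Output shape: (6, 46, 9, 15)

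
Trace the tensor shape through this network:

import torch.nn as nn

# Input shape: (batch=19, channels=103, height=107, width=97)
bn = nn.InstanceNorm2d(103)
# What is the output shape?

Input shape: (19, 103, 107, 97)
Output shape: (19, 103, 107, 97)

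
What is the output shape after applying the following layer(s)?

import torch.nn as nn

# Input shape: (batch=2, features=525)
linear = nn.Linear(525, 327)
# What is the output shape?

Input shape: (2, 525)
Output shape: (2, 327)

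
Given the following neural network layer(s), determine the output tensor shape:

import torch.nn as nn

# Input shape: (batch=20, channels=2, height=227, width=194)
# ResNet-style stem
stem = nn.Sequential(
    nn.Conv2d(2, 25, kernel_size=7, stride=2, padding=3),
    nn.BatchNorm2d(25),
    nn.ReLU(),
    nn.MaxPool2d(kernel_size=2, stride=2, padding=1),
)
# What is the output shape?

Input shape: (20, 2, 227, 194)
  -> after Conv2d 7x7 stride=2: (20, 25, 114, 97)
Output shape: (20, 25, 58, 49)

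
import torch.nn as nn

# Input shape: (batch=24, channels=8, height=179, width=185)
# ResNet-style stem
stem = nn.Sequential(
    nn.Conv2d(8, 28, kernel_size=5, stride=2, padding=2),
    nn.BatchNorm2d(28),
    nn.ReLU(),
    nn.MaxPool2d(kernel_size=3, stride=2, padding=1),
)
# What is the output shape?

Input shape: (24, 8, 179, 185)
  -> after Conv2d 5x5 stride=2: (24, 28, 90, 93)
Output shape: (24, 28, 45, 47)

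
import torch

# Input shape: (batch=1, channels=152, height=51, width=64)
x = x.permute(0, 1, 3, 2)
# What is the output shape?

Input shape: (1, 152, 51, 64)
Output shape: (1, 152, 64, 51)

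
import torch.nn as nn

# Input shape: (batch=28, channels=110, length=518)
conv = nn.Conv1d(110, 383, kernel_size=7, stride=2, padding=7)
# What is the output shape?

Input shape: (28, 110, 518)
Output shape: (28, 383, 263)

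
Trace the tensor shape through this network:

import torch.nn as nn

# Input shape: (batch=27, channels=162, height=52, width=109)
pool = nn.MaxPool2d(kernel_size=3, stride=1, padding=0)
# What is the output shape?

Input shape: (27, 162, 52, 109)
Output shape: (27, 162, 50, 107)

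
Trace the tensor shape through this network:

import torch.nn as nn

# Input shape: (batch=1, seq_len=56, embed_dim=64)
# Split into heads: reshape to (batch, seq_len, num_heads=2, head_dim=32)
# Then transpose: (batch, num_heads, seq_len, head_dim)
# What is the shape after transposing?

Input shape: (1, 56, 64)
  -> after reshape: (1, 56, 2, 32)
Output shape: (1, 2, 56, 32)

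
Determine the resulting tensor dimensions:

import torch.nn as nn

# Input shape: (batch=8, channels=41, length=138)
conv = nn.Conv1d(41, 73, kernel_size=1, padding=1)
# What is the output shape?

Input shape: (8, 41, 138)
Output shape: (8, 73, 140)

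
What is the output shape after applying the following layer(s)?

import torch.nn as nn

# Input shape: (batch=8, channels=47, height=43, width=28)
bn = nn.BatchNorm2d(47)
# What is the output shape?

Input shape: (8, 47, 43, 28)
Output shape: (8, 47, 43, 28)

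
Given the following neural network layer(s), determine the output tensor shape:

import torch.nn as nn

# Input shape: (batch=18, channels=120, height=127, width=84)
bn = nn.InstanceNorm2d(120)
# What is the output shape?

Input shape: (18, 120, 127, 84)
Output shape: (18, 120, 127, 84)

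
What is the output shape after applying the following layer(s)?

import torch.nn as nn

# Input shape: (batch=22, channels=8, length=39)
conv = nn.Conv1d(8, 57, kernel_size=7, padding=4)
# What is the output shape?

Input shape: (22, 8, 39)
Output shape: (22, 57, 41)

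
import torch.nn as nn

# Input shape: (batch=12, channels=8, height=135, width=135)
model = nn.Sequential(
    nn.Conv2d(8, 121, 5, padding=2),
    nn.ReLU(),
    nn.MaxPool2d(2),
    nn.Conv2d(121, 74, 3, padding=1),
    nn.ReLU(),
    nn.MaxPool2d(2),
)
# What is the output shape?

Input shape: (12, 8, 135, 135)
  -> after first Conv2d: (12, 121, 135, 135)
  -> after first MaxPool2d: (12, 121, 67, 67)
  -> after second Conv2d: (12, 74, 67, 67)
Output shape: (12, 74, 33, 33)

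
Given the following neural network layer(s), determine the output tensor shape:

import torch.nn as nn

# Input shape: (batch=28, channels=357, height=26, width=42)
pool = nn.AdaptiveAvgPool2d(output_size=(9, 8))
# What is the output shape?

Input shape: (28, 357, 26, 42)
Output shape: (28, 357, 9, 8)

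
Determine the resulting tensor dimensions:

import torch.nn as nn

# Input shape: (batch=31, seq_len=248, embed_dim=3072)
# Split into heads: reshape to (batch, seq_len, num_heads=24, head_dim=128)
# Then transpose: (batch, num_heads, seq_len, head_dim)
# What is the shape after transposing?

Input shape: (31, 248, 3072)
  -> after reshape: (31, 248, 24, 128)
Output shape: (31, 24, 248, 128)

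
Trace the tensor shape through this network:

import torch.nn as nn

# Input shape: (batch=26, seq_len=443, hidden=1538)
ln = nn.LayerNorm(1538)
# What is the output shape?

Input shape: (26, 443, 1538)
Output shape: (26, 443, 1538)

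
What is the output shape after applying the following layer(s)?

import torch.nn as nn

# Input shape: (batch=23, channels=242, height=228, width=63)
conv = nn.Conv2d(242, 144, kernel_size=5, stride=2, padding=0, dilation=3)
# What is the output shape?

Input shape: (23, 242, 228, 63)
Output shape: (23, 144, 108, 26)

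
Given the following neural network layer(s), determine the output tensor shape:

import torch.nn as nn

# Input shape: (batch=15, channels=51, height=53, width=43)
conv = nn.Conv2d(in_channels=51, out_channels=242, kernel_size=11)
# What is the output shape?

Input shape: (15, 51, 53, 43)
Output shape: (15, 242, 43, 33)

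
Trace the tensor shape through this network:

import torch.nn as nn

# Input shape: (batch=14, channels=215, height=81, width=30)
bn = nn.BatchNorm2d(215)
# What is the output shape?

Input shape: (14, 215, 81, 30)
Output shape: (14, 215, 81, 30)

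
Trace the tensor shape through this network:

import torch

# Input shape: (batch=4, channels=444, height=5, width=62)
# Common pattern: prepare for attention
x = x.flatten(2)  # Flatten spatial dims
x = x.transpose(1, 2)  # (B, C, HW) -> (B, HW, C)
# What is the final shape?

Input shape: (4, 444, 5, 62)
  -> after flatten(2): (4, 444, 310)
Output shape: (4, 310, 444)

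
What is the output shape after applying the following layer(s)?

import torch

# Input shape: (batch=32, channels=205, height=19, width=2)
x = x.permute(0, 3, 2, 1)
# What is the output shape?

Input shape: (32, 205, 19, 2)
Output shape: (32, 2, 19, 205)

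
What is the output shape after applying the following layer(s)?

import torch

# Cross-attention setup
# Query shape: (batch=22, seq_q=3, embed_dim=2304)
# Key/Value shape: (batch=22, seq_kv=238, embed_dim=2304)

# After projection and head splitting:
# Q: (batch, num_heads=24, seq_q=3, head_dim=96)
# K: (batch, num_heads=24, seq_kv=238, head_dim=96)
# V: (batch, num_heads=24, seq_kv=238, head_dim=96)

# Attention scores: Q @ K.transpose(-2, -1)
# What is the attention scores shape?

Input shape: (22, 3, 2304)
Output shape: (22, 24, 3, 238)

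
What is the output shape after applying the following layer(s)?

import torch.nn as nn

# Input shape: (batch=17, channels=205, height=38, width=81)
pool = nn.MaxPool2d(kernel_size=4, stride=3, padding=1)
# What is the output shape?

Input shape: (17, 205, 38, 81)
Output shape: (17, 205, 13, 27)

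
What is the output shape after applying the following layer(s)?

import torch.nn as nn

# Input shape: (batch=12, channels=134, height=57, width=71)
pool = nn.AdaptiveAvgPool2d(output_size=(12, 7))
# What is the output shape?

Input shape: (12, 134, 57, 71)
Output shape: (12, 134, 12, 7)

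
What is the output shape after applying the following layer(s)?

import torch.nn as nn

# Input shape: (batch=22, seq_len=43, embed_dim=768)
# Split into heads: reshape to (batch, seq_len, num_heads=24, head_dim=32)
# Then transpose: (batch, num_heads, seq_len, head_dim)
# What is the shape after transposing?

Input shape: (22, 43, 768)
  -> after reshape: (22, 43, 24, 32)
Output shape: (22, 24, 43, 32)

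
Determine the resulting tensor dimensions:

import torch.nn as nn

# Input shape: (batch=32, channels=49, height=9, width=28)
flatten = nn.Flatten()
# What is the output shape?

Input shape: (32, 49, 9, 28)
Output shape: (32, 12348)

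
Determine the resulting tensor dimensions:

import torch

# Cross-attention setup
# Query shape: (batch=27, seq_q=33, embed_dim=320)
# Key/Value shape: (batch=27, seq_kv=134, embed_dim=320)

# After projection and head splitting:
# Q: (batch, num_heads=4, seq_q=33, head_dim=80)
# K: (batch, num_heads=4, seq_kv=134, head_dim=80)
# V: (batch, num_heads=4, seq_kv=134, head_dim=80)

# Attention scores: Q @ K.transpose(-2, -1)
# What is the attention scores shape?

Input shape: (27, 33, 320)
Output shape: (27, 4, 33, 134)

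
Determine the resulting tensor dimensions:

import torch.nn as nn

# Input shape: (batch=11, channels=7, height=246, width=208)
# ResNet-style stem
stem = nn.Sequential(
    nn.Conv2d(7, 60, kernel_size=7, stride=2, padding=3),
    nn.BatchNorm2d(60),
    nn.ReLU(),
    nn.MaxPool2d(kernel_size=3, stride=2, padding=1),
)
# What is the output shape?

Input shape: (11, 7, 246, 208)
  -> after Conv2d 7x7 stride=2: (11, 60, 123, 104)
Output shape: (11, 60, 62, 52)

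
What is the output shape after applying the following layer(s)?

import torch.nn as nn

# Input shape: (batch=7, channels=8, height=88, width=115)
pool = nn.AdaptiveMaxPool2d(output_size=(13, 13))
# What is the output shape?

Input shape: (7, 8, 88, 115)
Output shape: (7, 8, 13, 13)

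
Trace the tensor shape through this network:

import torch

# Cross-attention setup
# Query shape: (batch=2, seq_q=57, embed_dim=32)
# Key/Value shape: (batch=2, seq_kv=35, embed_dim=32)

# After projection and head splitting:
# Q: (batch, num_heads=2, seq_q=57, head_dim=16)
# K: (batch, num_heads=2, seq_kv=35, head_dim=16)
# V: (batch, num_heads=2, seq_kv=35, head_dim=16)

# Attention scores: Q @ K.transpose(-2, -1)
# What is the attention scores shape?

Input shape: (2, 57, 32)
Output shape: (2, 2, 57, 35)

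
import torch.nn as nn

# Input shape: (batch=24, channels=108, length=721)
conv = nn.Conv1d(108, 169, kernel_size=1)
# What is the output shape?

Input shape: (24, 108, 721)
Output shape: (24, 169, 721)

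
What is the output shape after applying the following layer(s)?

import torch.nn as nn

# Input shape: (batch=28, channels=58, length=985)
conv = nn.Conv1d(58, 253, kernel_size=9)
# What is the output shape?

Input shape: (28, 58, 985)
Output shape: (28, 253, 977)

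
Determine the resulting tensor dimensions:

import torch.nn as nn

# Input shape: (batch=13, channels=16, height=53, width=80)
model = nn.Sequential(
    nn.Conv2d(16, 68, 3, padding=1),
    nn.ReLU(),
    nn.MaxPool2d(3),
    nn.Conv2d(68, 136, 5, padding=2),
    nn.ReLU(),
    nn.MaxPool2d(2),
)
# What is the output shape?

Input shape: (13, 16, 53, 80)
  -> after first Conv2d: (13, 68, 53, 80)
  -> after first MaxPool2d: (13, 68, 17, 26)
  -> after second Conv2d: (13, 136, 17, 26)
Output shape: (13, 136, 8, 13)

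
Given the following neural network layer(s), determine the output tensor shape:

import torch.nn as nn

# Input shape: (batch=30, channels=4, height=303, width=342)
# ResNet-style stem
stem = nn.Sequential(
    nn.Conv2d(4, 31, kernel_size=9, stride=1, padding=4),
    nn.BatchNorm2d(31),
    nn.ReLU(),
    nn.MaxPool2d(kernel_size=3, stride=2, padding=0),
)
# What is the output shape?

Input shape: (30, 4, 303, 342)
  -> after Conv2d 9x9 stride=1: (30, 31, 303, 342)
Output shape: (30, 31, 151, 170)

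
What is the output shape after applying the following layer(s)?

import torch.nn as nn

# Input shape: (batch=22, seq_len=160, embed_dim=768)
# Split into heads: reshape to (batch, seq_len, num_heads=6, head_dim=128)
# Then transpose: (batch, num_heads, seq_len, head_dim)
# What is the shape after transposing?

Input shape: (22, 160, 768)
  -> after reshape: (22, 160, 6, 128)
Output shape: (22, 6, 160, 128)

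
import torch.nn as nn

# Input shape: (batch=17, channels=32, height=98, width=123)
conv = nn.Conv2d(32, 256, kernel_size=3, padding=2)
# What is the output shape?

Input shape: (17, 32, 98, 123)
Output shape: (17, 256, 100, 125)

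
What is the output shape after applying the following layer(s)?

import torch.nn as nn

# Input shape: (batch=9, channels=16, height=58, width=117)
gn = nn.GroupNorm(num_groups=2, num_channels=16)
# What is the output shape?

Input shape: (9, 16, 58, 117)
Output shape: (9, 16, 58, 117)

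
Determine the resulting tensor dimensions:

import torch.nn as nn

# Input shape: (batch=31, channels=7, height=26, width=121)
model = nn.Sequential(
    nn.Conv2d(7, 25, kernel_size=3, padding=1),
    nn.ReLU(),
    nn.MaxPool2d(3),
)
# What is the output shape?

Input shape: (31, 7, 26, 121)
  -> after Conv2d: (31, 25, 26, 121)
  -> after ReLU: (31, 25, 26, 121)
Output shape: (31, 25, 8, 40)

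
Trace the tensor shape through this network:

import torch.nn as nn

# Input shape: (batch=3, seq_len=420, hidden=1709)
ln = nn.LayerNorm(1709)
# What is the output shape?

Input shape: (3, 420, 1709)
Output shape: (3, 420, 1709)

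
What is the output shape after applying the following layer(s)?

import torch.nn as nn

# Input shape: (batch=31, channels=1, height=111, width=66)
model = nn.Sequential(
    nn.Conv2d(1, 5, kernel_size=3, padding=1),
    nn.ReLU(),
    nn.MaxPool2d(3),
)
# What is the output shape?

Input shape: (31, 1, 111, 66)
  -> after Conv2d: (31, 5, 111, 66)
  -> after ReLU: (31, 5, 111, 66)
Output shape: (31, 5, 37, 22)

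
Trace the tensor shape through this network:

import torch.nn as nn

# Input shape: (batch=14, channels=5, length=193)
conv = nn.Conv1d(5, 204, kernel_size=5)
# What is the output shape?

Input shape: (14, 5, 193)
Output shape: (14, 204, 189)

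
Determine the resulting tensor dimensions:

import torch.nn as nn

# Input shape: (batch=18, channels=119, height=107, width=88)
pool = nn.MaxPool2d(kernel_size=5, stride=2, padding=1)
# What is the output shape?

Input shape: (18, 119, 107, 88)
Output shape: (18, 119, 53, 43)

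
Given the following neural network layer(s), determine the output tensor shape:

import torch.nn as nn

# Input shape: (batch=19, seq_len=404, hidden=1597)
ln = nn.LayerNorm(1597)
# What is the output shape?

Input shape: (19, 404, 1597)
Output shape: (19, 404, 1597)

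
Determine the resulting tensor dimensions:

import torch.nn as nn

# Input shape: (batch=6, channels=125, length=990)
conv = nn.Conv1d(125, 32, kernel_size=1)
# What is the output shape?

Input shape: (6, 125, 990)
Output shape: (6, 32, 990)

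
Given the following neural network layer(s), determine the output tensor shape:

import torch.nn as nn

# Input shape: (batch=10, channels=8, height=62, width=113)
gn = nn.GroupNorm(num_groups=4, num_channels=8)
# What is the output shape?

Input shape: (10, 8, 62, 113)
Output shape: (10, 8, 62, 113)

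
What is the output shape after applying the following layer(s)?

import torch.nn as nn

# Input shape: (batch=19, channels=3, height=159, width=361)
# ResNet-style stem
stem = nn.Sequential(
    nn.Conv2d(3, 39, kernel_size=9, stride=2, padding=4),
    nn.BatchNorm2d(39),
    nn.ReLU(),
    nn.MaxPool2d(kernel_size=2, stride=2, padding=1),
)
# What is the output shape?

Input shape: (19, 3, 159, 361)
  -> after Conv2d 9x9 stride=2: (19, 39, 80, 181)
Output shape: (19, 39, 41, 91)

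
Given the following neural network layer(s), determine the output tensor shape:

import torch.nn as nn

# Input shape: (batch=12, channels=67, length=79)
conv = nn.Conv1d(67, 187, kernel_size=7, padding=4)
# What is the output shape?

Input shape: (12, 67, 79)
Output shape: (12, 187, 81)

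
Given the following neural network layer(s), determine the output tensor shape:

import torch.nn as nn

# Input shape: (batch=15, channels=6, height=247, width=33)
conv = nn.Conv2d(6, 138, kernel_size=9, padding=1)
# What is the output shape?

Input shape: (15, 6, 247, 33)
Output shape: (15, 138, 241, 27)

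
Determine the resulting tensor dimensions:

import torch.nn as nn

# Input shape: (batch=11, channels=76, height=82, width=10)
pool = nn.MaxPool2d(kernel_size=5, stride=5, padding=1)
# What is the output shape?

Input shape: (11, 76, 82, 10)
Output shape: (11, 76, 16, 2)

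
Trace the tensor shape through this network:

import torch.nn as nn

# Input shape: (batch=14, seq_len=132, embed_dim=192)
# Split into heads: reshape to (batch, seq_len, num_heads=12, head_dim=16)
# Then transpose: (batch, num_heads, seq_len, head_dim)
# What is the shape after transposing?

Input shape: (14, 132, 192)
  -> after reshape: (14, 132, 12, 16)
Output shape: (14, 12, 132, 16)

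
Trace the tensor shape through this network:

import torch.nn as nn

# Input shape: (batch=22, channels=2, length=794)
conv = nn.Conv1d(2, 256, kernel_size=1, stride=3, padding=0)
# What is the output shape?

Input shape: (22, 2, 794)
Output shape: (22, 256, 265)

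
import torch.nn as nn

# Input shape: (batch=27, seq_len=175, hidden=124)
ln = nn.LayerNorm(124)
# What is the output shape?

Input shape: (27, 175, 124)
Output shape: (27, 175, 124)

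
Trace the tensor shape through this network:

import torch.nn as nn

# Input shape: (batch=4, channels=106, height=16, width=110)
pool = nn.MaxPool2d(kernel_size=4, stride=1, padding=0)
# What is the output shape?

Input shape: (4, 106, 16, 110)
Output shape: (4, 106, 13, 107)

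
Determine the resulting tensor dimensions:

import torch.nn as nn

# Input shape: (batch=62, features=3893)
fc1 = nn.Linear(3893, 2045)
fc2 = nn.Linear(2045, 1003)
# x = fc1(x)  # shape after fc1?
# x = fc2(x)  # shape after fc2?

Input shape: (62, 3893)
  -> after fc1: (62, 2045)
Output shape: (62, 1003)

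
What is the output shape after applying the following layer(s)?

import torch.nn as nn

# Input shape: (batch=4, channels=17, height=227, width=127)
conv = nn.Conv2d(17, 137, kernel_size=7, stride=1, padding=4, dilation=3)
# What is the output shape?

Input shape: (4, 17, 227, 127)
Output shape: (4, 137, 217, 117)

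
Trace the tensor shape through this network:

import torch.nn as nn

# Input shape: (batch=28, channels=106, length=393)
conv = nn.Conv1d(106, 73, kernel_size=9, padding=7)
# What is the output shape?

Input shape: (28, 106, 393)
Output shape: (28, 73, 399)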